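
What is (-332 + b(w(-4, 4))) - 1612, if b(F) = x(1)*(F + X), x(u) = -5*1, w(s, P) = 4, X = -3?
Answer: -1949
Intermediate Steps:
x(u) = -5
b(F) = 15 - 5*F (b(F) = -5*(F - 3) = -5*(-3 + F) = 15 - 5*F)
(-332 + b(w(-4, 4))) - 1612 = (-332 + (15 - 5*4)) - 1612 = (-332 + (15 - 20)) - 1612 = (-332 - 5) - 1612 = -337 - 1612 = -1949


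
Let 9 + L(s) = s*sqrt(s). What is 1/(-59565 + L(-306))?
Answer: I/(6*(-9929*I + 153*sqrt(34))) ≈ -1.6651e-5 + 1.4962e-6*I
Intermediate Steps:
L(s) = -9 + s**(3/2) (L(s) = -9 + s*sqrt(s) = -9 + s**(3/2))
1/(-59565 + L(-306)) = 1/(-59565 + (-9 + (-306)**(3/2))) = 1/(-59565 + (-9 - 918*I*sqrt(34))) = 1/(-59574 - 918*I*sqrt(34))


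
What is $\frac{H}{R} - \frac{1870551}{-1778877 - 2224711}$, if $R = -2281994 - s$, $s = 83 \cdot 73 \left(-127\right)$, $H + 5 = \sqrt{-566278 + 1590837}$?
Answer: $\frac{2829230275991}{6055430853588} - \frac{\sqrt{1024559}}{1512501} \approx 0.46655$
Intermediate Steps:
$H = -5 + \sqrt{1024559}$ ($H = -5 + \sqrt{-566278 + 1590837} = -5 + \sqrt{1024559} \approx 1007.2$)
$s = -769493$ ($s = 6059 \left(-127\right) = -769493$)
$R = -1512501$ ($R = -2281994 - -769493 = -2281994 + 769493 = -1512501$)
$\frac{H}{R} - \frac{1870551}{-1778877 - 2224711} = \frac{-5 + \sqrt{1024559}}{-1512501} - \frac{1870551}{-1778877 - 2224711} = \left(-5 + \sqrt{1024559}\right) \left(- \frac{1}{1512501}\right) - \frac{1870551}{-4003588} = \left(\frac{5}{1512501} - \frac{\sqrt{1024559}}{1512501}\right) - - \frac{1870551}{4003588} = \left(\frac{5}{1512501} - \frac{\sqrt{1024559}}{1512501}\right) + \frac{1870551}{4003588} = \frac{2829230275991}{6055430853588} - \frac{\sqrt{1024559}}{1512501}$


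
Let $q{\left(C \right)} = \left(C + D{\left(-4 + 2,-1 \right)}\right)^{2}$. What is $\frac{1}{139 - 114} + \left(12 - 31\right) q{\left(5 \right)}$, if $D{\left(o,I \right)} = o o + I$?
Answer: $- \frac{30399}{25} \approx -1216.0$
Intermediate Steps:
$D{\left(o,I \right)} = I + o^{2}$ ($D{\left(o,I \right)} = o^{2} + I = I + o^{2}$)
$q{\left(C \right)} = \left(3 + C\right)^{2}$ ($q{\left(C \right)} = \left(C - \left(1 - \left(-4 + 2\right)^{2}\right)\right)^{2} = \left(C - \left(1 - \left(-2\right)^{2}\right)\right)^{2} = \left(C + \left(-1 + 4\right)\right)^{2} = \left(C + 3\right)^{2} = \left(3 + C\right)^{2}$)
$\frac{1}{139 - 114} + \left(12 - 31\right) q{\left(5 \right)} = \frac{1}{139 - 114} + \left(12 - 31\right) \left(3 + 5\right)^{2} = \frac{1}{25} + \left(12 - 31\right) 8^{2} = \frac{1}{25} - 1216 = - \frac{30399}{25}$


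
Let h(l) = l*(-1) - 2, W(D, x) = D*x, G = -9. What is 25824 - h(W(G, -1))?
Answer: 25835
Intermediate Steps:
h(l) = -2 - l (h(l) = -l - 2 = -2 - l)
25824 - h(W(G, -1)) = 25824 - (-2 - (-9)*(-1)) = 25824 - (-2 - 1*9) = 25824 - (-2 - 9) = 25824 - 1*(-11) = 25824 + 11 = 25835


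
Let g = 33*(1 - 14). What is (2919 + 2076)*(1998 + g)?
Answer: 7837155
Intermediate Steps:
g = -429 (g = 33*(-13) = -429)
(2919 + 2076)*(1998 + g) = (2919 + 2076)*(1998 - 429) = 4995*1569 = 7837155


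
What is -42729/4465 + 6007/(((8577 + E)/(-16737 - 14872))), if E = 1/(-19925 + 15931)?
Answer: -3387549186453703/152955437705 ≈ -22147.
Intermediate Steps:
E = -1/3994 (E = 1/(-3994) = -1/3994 ≈ -0.00025038)
-42729/4465 + 6007/(((8577 + E)/(-16737 - 14872))) = -42729/4465 + 6007/(((8577 - 1/3994)/(-16737 - 14872))) = -42729*1/4465 + 6007/(((34256537/3994)/(-31609))) = -42729/4465 + 6007/(((34256537/3994)*(-1/31609))) = -42729/4465 + 6007/(-34256537/126246346) = -42729/4465 + 6007*(-126246346/34256537) = -42729/4465 - 758361800422/34256537 = -3387549186453703/152955437705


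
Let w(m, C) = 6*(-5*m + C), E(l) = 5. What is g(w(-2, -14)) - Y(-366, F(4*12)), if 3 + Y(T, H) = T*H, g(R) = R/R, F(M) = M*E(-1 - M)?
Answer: 87844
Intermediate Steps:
F(M) = 5*M (F(M) = M*5 = 5*M)
w(m, C) = -30*m + 6*C (w(m, C) = 6*(C - 5*m) = -30*m + 6*C)
g(R) = 1
Y(T, H) = -3 + H*T (Y(T, H) = -3 + T*H = -3 + H*T)
g(w(-2, -14)) - Y(-366, F(4*12)) = 1 - (-3 + (5*(4*12))*(-366)) = 1 - (-3 + (5*48)*(-366)) = 1 - (-3 + 240*(-366)) = 1 - (-3 - 87840) = 1 - 1*(-87843) = 1 + 87843 = 87844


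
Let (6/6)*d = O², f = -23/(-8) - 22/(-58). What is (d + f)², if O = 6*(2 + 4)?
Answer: 90858236329/53824 ≈ 1.6881e+6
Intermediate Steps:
O = 36 (O = 6*6 = 36)
f = 755/232 (f = -23*(-⅛) - 22*(-1/58) = 23/8 + 11/29 = 755/232 ≈ 3.2543)
d = 1296 (d = 36² = 1296)
(d + f)² = (1296 + 755/232)² = (301427/232)² = 90858236329/53824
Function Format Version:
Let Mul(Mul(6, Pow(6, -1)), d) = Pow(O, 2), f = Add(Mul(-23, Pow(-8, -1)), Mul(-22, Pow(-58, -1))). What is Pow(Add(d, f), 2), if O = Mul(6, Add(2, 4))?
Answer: Rational(90858236329, 53824) ≈ 1.6881e+6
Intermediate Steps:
O = 36 (O = Mul(6, 6) = 36)
f = Rational(755, 232) (f = Add(Mul(-23, Rational(-1, 8)), Mul(-22, Rational(-1, 58))) = Add(Rational(23, 8), Rational(11, 29)) = Rational(755, 232) ≈ 3.2543)
d = 1296 (d = Pow(36, 2) = 1296)
Pow(Add(d, f), 2) = Pow(Add(1296, Rational(755, 232)), 2) = Pow(Rational(301427, 232), 2) = Rational(90858236329, 53824)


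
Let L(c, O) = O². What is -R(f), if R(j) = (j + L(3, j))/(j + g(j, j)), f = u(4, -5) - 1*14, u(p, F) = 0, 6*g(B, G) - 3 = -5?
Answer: 546/43 ≈ 12.698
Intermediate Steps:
g(B, G) = -⅓ (g(B, G) = ½ + (⅙)*(-5) = ½ - ⅚ = -⅓)
f = -14 (f = 0 - 1*14 = 0 - 14 = -14)
R(j) = (j + j²)/(-⅓ + j) (R(j) = (j + j²)/(j - ⅓) = (j + j²)/(-⅓ + j))
-R(f) = -3*(-14)*(1 - 14)/(-1 + 3*(-14)) = -3*(-14)*(-13)/(-1 - 42) = -3*(-14)*(-13)/(-43) = -3*(-14)*(-1)*(-13)/43 = -1*(-546/43) = 546/43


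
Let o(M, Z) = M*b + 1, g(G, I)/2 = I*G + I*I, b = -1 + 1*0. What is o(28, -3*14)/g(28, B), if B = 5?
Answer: -9/110 ≈ -0.081818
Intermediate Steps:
b = -1 (b = -1 + 0 = -1)
g(G, I) = 2*I² + 2*G*I (g(G, I) = 2*(I*G + I*I) = 2*(G*I + I²) = 2*(I² + G*I) = 2*I² + 2*G*I)
o(M, Z) = 1 - M (o(M, Z) = M*(-1) + 1 = -M + 1 = 1 - M)
o(28, -3*14)/g(28, B) = (1 - 1*28)/((2*5*(28 + 5))) = (1 - 28)/((2*5*33)) = -27/330 = -27*1/330 = -9/110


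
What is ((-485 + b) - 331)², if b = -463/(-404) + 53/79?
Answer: 675244495208089/1018631056 ≈ 6.6289e+5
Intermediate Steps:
b = 57989/31916 (b = -463*(-1/404) + 53*(1/79) = 463/404 + 53/79 = 57989/31916 ≈ 1.8169)
((-485 + b) - 331)² = ((-485 + 57989/31916) - 331)² = (-15421271/31916 - 331)² = (-25985467/31916)² = 675244495208089/1018631056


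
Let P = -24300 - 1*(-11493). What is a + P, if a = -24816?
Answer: -37623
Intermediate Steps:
P = -12807 (P = -24300 + 11493 = -12807)
a + P = -24816 - 12807 = -37623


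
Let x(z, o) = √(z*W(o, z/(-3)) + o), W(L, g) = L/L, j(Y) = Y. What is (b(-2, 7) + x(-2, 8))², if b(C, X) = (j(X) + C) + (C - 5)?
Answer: (2 - √6)² ≈ 0.20204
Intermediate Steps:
W(L, g) = 1
x(z, o) = √(o + z) (x(z, o) = √(z*1 + o) = √(z + o) = √(o + z))
b(C, X) = -5 + X + 2*C (b(C, X) = (X + C) + (C - 5) = (C + X) + (-5 + C) = -5 + X + 2*C)
(b(-2, 7) + x(-2, 8))² = ((-5 + 7 + 2*(-2)) + √(8 - 2))² = ((-5 + 7 - 4) + √6)² = (-2 + √6)²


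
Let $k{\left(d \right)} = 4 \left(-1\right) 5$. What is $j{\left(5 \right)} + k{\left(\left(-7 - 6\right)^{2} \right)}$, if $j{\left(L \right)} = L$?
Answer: $-15$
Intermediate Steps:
$k{\left(d \right)} = -20$ ($k{\left(d \right)} = \left(-4\right) 5 = -20$)
$j{\left(5 \right)} + k{\left(\left(-7 - 6\right)^{2} \right)} = 5 - 20 = -15$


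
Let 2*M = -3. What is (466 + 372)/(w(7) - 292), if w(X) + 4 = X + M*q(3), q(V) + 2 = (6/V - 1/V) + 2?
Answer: -1676/583 ≈ -2.8748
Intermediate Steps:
M = -3/2 (M = (½)*(-3) = -3/2 ≈ -1.5000)
q(V) = 5/V (q(V) = -2 + ((6/V - 1/V) + 2) = -2 + (5/V + 2) = -2 + (2 + 5/V) = 5/V)
w(X) = -13/2 + X (w(X) = -4 + (X - 15/(2*3)) = -4 + (X - 3/2*5/3) = -4 + (X - 5/2) = -4 + (-5/2 + X) = -13/2 + X)
(466 + 372)/(w(7) - 292) = (466 + 372)/((-13/2 + 7) - 292) = 838/(½ - 292) = 838/(-583/2) = 838*(-2/583) = -1676/583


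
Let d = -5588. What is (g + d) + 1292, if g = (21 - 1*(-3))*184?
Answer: 120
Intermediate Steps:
g = 4416 (g = (21 + 3)*184 = 24*184 = 4416)
(g + d) + 1292 = (4416 - 5588) + 1292 = -1172 + 1292 = 120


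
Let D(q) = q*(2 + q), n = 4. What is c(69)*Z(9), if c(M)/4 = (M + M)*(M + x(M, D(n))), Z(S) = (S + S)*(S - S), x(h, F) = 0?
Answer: 0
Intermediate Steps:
Z(S) = 0 (Z(S) = (2*S)*0 = 0)
c(M) = 8*M**2 (c(M) = 4*((M + M)*(M + 0)) = 4*((2*M)*M) = 4*(2*M**2) = 8*M**2)
c(69)*Z(9) = (8*69**2)*0 = (8*4761)*0 = 38088*0 = 0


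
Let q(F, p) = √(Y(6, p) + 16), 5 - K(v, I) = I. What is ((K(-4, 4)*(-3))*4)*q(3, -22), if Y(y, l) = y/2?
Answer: -12*√19 ≈ -52.307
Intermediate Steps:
K(v, I) = 5 - I
Y(y, l) = y/2 (Y(y, l) = y*(½) = y/2)
q(F, p) = √19 (q(F, p) = √((½)*6 + 16) = √(3 + 16) = √19)
((K(-4, 4)*(-3))*4)*q(3, -22) = (((5 - 1*4)*(-3))*4)*√19 = (((5 - 4)*(-3))*4)*√19 = ((1*(-3))*4)*√19 = (-3*4)*√19 = -12*√19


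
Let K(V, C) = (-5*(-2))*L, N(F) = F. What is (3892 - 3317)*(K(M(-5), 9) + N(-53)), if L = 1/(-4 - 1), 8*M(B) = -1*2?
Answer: -31625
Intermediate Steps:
M(B) = -¼ (M(B) = (-1*2)/8 = (⅛)*(-2) = -¼)
L = -⅕ (L = 1/(-5) = -⅕ ≈ -0.20000)
K(V, C) = -2 (K(V, C) = -5*(-2)*(-⅕) = -1*(-10)*(-⅕) = 10*(-⅕) = -2)
(3892 - 3317)*(K(M(-5), 9) + N(-53)) = (3892 - 3317)*(-2 - 53) = 575*(-55) = -31625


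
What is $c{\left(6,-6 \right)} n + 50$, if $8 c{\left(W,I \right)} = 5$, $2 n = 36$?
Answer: $\frac{245}{4} \approx 61.25$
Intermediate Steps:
$n = 18$ ($n = \frac{1}{2} \cdot 36 = 18$)
$c{\left(W,I \right)} = \frac{5}{8}$ ($c{\left(W,I \right)} = \frac{1}{8} \cdot 5 = \frac{5}{8}$)
$c{\left(6,-6 \right)} n + 50 = \frac{5}{8} \cdot 18 + 50 = \frac{45}{4} + 50 = \frac{245}{4}$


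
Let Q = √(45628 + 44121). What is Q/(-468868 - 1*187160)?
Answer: -√89749/656028 ≈ -0.00045666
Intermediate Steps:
Q = √89749 ≈ 299.58
Q/(-468868 - 1*187160) = √89749/(-468868 - 1*187160) = √89749/(-468868 - 187160) = √89749/(-656028) = √89749*(-1/656028) = -√89749/656028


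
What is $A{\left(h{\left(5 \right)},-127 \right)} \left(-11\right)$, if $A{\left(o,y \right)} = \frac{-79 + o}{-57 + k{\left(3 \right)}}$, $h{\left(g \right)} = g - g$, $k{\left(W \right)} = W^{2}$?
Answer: $- \frac{869}{48} \approx -18.104$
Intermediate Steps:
$h{\left(g \right)} = 0$
$A{\left(o,y \right)} = \frac{79}{48} - \frac{o}{48}$ ($A{\left(o,y \right)} = \frac{-79 + o}{-57 + 3^{2}} = \frac{-79 + o}{-57 + 9} = \frac{-79 + o}{-48} = \left(-79 + o\right) \left(- \frac{1}{48}\right) = \frac{79}{48} - \frac{o}{48}$)
$A{\left(h{\left(5 \right)},-127 \right)} \left(-11\right) = \left(\frac{79}{48} - 0\right) \left(-11\right) = \left(\frac{79}{48} + 0\right) \left(-11\right) = \frac{79}{48} \left(-11\right) = - \frac{869}{48}$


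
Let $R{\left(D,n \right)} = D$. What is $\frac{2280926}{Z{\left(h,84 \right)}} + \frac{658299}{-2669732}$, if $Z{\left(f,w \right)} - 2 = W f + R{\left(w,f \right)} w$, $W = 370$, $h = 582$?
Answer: $\frac{2971528375415}{296871528668} \approx 10.009$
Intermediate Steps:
$Z{\left(f,w \right)} = 2 + w^{2} + 370 f$ ($Z{\left(f,w \right)} = 2 + \left(370 f + w w\right) = 2 + \left(370 f + w^{2}\right) = 2 + \left(w^{2} + 370 f\right) = 2 + w^{2} + 370 f$)
$\frac{2280926}{Z{\left(h,84 \right)}} + \frac{658299}{-2669732} = \frac{2280926}{2 + 84^{2} + 370 \cdot 582} + \frac{658299}{-2669732} = \frac{2280926}{2 + 7056 + 215340} + 658299 \left(- \frac{1}{2669732}\right) = \frac{2280926}{222398} - \frac{658299}{2669732} = 2280926 \cdot \frac{1}{222398} - \frac{658299}{2669732} = \frac{1140463}{111199} - \frac{658299}{2669732} = \frac{2971528375415}{296871528668}$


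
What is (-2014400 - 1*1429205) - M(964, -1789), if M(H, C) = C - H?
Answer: -3440852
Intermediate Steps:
(-2014400 - 1*1429205) - M(964, -1789) = (-2014400 - 1*1429205) - (-1789 - 1*964) = (-2014400 - 1429205) - (-1789 - 964) = -3443605 - 1*(-2753) = -3443605 + 2753 = -3440852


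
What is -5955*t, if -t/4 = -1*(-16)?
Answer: 381120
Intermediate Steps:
t = -64 (t = -(-4)*(-16) = -4*16 = -64)
-5955*t = -5955*(-64) = 381120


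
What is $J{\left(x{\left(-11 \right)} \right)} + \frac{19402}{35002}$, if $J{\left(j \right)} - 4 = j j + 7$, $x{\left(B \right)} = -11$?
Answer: $\frac{2319833}{17501} \approx 132.55$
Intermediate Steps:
$J{\left(j \right)} = 11 + j^{2}$ ($J{\left(j \right)} = 4 + \left(j j + 7\right) = 4 + \left(j^{2} + 7\right) = 4 + \left(7 + j^{2}\right) = 11 + j^{2}$)
$J{\left(x{\left(-11 \right)} \right)} + \frac{19402}{35002} = \left(11 + \left(-11\right)^{2}\right) + \frac{19402}{35002} = \left(11 + 121\right) + 19402 \cdot \frac{1}{35002} = 132 + \frac{9701}{17501} = \frac{2319833}{17501}$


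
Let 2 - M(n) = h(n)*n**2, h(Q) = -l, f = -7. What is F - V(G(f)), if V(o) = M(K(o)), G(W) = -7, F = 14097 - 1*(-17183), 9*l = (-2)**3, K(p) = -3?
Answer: 31286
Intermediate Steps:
l = -8/9 (l = (1/9)*(-2)**3 = (1/9)*(-8) = -8/9 ≈ -0.88889)
h(Q) = 8/9 (h(Q) = -1*(-8/9) = 8/9)
F = 31280 (F = 14097 + 17183 = 31280)
M(n) = 2 - 8*n**2/9
V(o) = -6 (V(o) = 2 - 8/9*(-3)**2 = 2 - 8/9*9 = 2 - 8 = -6)
F - V(G(f)) = 31280 - 1*(-6) = 31280 + 6 = 31286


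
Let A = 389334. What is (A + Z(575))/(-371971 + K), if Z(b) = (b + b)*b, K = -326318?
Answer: -1050584/698289 ≈ -1.5045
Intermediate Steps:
Z(b) = 2*b² (Z(b) = (2*b)*b = 2*b²)
(A + Z(575))/(-371971 + K) = (389334 + 2*575²)/(-371971 - 326318) = (389334 + 2*330625)/(-698289) = (389334 + 661250)*(-1/698289) = 1050584*(-1/698289) = -1050584/698289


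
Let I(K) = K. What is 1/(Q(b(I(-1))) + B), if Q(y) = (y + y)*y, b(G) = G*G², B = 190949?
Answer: 1/190951 ≈ 5.2369e-6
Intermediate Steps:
b(G) = G³
Q(y) = 2*y² (Q(y) = (2*y)*y = 2*y²)
1/(Q(b(I(-1))) + B) = 1/(2*((-1)³)² + 190949) = 1/(2*(-1)² + 190949) = 1/(2*1 + 190949) = 1/(2 + 190949) = 1/190951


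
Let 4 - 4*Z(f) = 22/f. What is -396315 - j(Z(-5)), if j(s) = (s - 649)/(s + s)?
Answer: -16638761/42 ≈ -3.9616e+5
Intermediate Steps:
Z(f) = 1 - 11/(2*f)
j(s) = (-649 + s)/(2*s) (j(s) = (-649 + s)/((2*s)) = (-649 + s)*(1/(2*s)) = (-649 + s)/(2*s))
-396315 - j(Z(-5)) = -396315 - (-649 + (-11/2 - 5)/(-5))/(2*((-11/2 - 5)/(-5))) = -396315 - (-649 - ⅕*(-21/2))/(2*((-⅕*(-21/2)))) = -396315 - (-649 + 21/10)/(2*21/10) = -396315 - 10*(-6469)/(2*21*10) = -396315 - 1*(-6469/42) = -396315 + 6469/42 = -16638761/42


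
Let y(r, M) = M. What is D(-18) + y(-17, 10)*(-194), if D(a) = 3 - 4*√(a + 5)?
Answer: -1937 - 4*I*√13 ≈ -1937.0 - 14.422*I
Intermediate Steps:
D(a) = 3 - 4*√(5 + a)
D(-18) + y(-17, 10)*(-194) = (3 - 4*√(5 - 18)) + 10*(-194) = (3 - 4*I*√13) - 1940 = -1937 - 4*I*√13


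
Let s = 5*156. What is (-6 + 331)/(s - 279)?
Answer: 325/501 ≈ 0.64870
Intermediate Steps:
s = 780
(-6 + 331)/(s - 279) = (-6 + 331)/(780 - 279) = 325/501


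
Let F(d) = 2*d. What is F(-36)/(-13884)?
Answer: 6/1157 ≈ 0.0051858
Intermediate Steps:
F(-36)/(-13884) = (2*(-36))/(-13884) = -72*(-1/13884) = 6/1157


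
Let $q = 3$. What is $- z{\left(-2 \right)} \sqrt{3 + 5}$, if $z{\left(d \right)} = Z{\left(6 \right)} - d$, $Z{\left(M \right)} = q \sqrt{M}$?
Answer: $- 12 \sqrt{3} - 4 \sqrt{2} \approx -26.441$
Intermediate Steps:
$Z{\left(M \right)} = 3 \sqrt{M}$
$z{\left(d \right)} = - d + 3 \sqrt{6}$ ($z{\left(d \right)} = 3 \sqrt{6} - d = - d + 3 \sqrt{6}$)
$- z{\left(-2 \right)} \sqrt{3 + 5} = - (\left(-1\right) \left(-2\right) + 3 \sqrt{6}) \sqrt{3 + 5} = - (2 + 3 \sqrt{6}) \sqrt{8} = \left(-2 - 3 \sqrt{6}\right) 2 \sqrt{2} = 2 \sqrt{2} \left(-2 - 3 \sqrt{6}\right)$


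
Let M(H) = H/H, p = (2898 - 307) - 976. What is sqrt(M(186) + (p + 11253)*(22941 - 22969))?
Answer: I*sqrt(360303) ≈ 600.25*I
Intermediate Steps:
p = 1615 (p = 2591 - 976 = 1615)
M(H) = 1
sqrt(M(186) + (p + 11253)*(22941 - 22969)) = sqrt(1 + (1615 + 11253)*(22941 - 22969)) = sqrt(1 + 12868*(-28)) = sqrt(1 - 360304) = sqrt(-360303) = I*sqrt(360303)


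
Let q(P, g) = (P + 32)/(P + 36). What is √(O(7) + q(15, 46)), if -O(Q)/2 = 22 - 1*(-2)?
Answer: 49*I*√51/51 ≈ 6.8614*I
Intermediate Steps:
q(P, g) = (32 + P)/(36 + P)
O(Q) = -48 (O(Q) = -2*(22 - 1*(-2)) = -2*(22 + 2) = -2*24 = -48)
√(O(7) + q(15, 46)) = √(-48 + (32 + 15)/(36 + 15)) = √(-48 + 47/51) = √(-2401/51) = 49*I*√51/51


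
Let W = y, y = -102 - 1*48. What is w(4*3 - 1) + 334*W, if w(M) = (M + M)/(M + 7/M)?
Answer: -3206279/64 ≈ -50098.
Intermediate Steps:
y = -150 (y = -102 - 48 = -150)
W = -150
w(M) = 2*M/(M + 7/M) (w(M) = (2*M)/(M + 7/M) = 2*M/(M + 7/M))
w(4*3 - 1) + 334*W = 2*(4*3 - 1)²/(7 + (4*3 - 1)²) + 334*(-150) = 2*(12 - 1)²/(7 + (12 - 1)²) - 50100 = 2*11²/(7 + 11²) - 50100 = 2*121/(7 + 121) - 50100 = 2*121/128 - 50100 = 2*121*(1/128) - 50100 = 121/64 - 50100 = -3206279/64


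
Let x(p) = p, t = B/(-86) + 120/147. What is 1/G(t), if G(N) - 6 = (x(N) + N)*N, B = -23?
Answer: 8878898/74130877 ≈ 0.11977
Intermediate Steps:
t = 4567/4214 (t = -23/(-86) + 120/147 = -23*(-1/86) + 120*(1/147) = 23/86 + 40/49 = 4567/4214 ≈ 1.0838)
G(N) = 6 + 2*N**2 (G(N) = 6 + (N + N)*N = 6 + (2*N)*N = 6 + 2*N**2)
1/G(t) = 1/(6 + 2*(4567/4214)**2) = 1/(6 + 2*(20857489/17757796)) = 1/(6 + 20857489/8878898) = 1/(74130877/8878898) = 8878898/74130877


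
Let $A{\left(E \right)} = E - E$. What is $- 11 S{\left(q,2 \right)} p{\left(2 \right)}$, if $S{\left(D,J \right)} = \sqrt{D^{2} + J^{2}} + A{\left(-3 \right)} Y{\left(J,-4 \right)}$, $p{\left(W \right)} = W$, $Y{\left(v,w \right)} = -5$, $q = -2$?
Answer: $- 44 \sqrt{2} \approx -62.225$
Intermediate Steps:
$A{\left(E \right)} = 0$
$S{\left(D,J \right)} = \sqrt{D^{2} + J^{2}}$ ($S{\left(D,J \right)} = \sqrt{D^{2} + J^{2}} + 0 \left(-5\right) = \sqrt{D^{2} + J^{2}} + 0 = \sqrt{D^{2} + J^{2}}$)
$- 11 S{\left(q,2 \right)} p{\left(2 \right)} = - 11 \sqrt{\left(-2\right)^{2} + 2^{2}} \cdot 2 = - 11 \sqrt{4 + 4} \cdot 2 = - 11 \sqrt{8} \cdot 2 = - 11 \cdot 2 \sqrt{2} \cdot 2 = - 22 \sqrt{2} \cdot 2 = - 44 \sqrt{2}$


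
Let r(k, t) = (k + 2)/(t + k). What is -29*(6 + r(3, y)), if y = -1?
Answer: -493/2 ≈ -246.50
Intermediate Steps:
r(k, t) = (2 + k)/(k + t)
-29*(6 + r(3, y)) = -29*(6 + (2 + 3)/(3 - 1)) = -29*(6 + 5/2) = -29*17/2 = -493/2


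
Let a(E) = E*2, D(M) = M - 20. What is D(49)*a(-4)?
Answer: -232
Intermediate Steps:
D(M) = -20 + M
a(E) = 2*E
D(49)*a(-4) = (-20 + 49)*(2*(-4)) = 29*(-8) = -232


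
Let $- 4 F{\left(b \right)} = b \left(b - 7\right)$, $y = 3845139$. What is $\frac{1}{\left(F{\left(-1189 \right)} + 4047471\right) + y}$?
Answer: $\frac{1}{7537099} \approx 1.3268 \cdot 10^{-7}$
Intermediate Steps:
$F{\left(b \right)} = - \frac{b \left(-7 + b\right)}{4}$ ($F{\left(b \right)} = - \frac{b \left(b - 7\right)}{4} = - \frac{b \left(-7 + b\right)}{4}$)
$\frac{1}{\left(F{\left(-1189 \right)} + 4047471\right) + y} = \frac{1}{\left(\frac{1}{4} \left(-1189\right) \left(7 - -1189\right) + 4047471\right) + 3845139} = \frac{1}{\left(\frac{1}{4} \left(-1189\right) \left(7 + 1189\right) + 4047471\right) + 3845139} = \frac{1}{\left(\frac{1}{4} \left(-1189\right) 1196 + 4047471\right) + 3845139} = \frac{1}{\left(-355511 + 4047471\right) + 3845139} = \frac{1}{3691960 + 3845139} = \frac{1}{7537099}$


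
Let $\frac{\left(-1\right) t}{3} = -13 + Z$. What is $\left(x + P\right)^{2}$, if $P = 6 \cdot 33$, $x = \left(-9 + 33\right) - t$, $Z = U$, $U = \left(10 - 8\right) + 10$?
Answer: $47961$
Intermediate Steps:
$U = 12$ ($U = 2 + 10 = 12$)
$Z = 12$
$t = 3$ ($t = - 3 \left(-13 + 12\right) = \left(-3\right) \left(-1\right) = 3$)
$x = 21$ ($x = \left(-9 + 33\right) - 3 = 24 - 3 = 21$)
$P = 198$
$\left(x + P\right)^{2} = \left(21 + 198\right)^{2} = 219^{2} = 47961$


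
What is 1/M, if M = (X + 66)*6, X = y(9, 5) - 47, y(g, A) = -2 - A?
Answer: 1/72 ≈ 0.013889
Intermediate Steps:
X = -54 (X = (-2 - 1*5) - 47 = (-2 - 5) - 47 = -7 - 47 = -54)
M = 72 (M = (-54 + 66)*6 = 12*6 = 72)
1/M = 1/72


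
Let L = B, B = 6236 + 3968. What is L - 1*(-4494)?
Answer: 14698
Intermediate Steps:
B = 10204
L = 10204
L - 1*(-4494) = 10204 - 1*(-4494) = 10204 + 4494 = 14698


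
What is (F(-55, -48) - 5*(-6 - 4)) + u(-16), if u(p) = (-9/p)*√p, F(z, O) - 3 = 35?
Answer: 88 + 9*I/4 ≈ 88.0 + 2.25*I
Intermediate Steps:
F(z, O) = 38 (F(z, O) = 3 + 35 = 38)
u(p) = -9/√p
(F(-55, -48) - 5*(-6 - 4)) + u(-16) = (38 - 5*(-6 - 4)) - (-9)*I/4 = (38 - 5*(-10)) - (-9)*I/4 = (38 + 50) + 9*I/4 = 88 + 9*I/4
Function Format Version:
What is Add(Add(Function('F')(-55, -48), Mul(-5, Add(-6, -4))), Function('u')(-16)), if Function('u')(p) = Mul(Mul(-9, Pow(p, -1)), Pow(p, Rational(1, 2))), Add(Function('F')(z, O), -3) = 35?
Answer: Add(88, Mul(Rational(9, 4), I)) ≈ Add(88.000, Mul(2.2500, I))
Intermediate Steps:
Function('F')(z, O) = 38 (Function('F')(z, O) = Add(3, 35) = 38)
Function('u')(p) = Mul(-9, Pow(p, Rational(-1, 2)))
Add(Add(Function('F')(-55, -48), Mul(-5, Add(-6, -4))), Function('u')(-16)) = Add(Add(38, Mul(-5, Add(-6, -4))), Mul(-9, Pow(-16, Rational(-1, 2)))) = Add(Add(38, Mul(-5, -10)), Mul(-9, Mul(Rational(-1, 4), I))) = Add(Add(38, 50), Mul(Rational(9, 4), I)) = Add(88, Mul(Rational(9, 4), I))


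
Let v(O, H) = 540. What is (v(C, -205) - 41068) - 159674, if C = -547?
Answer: -200202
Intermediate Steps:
(v(C, -205) - 41068) - 159674 = (540 - 41068) - 159674 = -40528 - 159674 = -200202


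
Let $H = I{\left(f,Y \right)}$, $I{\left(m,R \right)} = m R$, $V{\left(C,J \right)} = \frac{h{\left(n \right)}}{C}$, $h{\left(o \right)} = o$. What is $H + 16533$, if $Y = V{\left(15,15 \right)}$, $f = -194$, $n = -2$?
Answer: $\frac{248383}{15} \approx 16559.0$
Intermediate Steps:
$V{\left(C,J \right)} = - \frac{2}{C}$
$Y = - \frac{2}{15} \approx -0.13333$
$I{\left(m,R \right)} = R m$
$H = \frac{388}{15}$ ($H = \left(- \frac{2}{15}\right) \left(-194\right) = \frac{388}{15} \approx 25.867$)
$H + 16533 = \frac{388}{15} + 16533 = \frac{248383}{15}$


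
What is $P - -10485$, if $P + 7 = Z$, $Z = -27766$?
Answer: $-17288$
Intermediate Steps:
$P = -27773$ ($P = -7 - 27766 = -27773$)
$P - -10485 = -27773 - -10485 = -27773 + 10485 = -17288$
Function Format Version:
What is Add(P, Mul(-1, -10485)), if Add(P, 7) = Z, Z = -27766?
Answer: -17288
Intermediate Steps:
P = -27773 (P = Add(-7, -27766) = -27773)
Add(P, Mul(-1, -10485)) = Add(-27773, Mul(-1, -10485)) = Add(-27773, 10485) = -17288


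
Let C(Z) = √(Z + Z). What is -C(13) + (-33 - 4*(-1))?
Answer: -29 - √26 ≈ -34.099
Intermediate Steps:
C(Z) = √2*√Z (C(Z) = √(2*Z) = √2*√Z)
-C(13) + (-33 - 4*(-1)) = -√2*√13 + (-33 - 4*(-1)) = -√26 + (-33 + 4) = -√26 - 29 = -29 - √26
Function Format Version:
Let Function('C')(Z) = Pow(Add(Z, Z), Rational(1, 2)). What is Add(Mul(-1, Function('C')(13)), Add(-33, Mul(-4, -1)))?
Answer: Add(-29, Mul(-1, Pow(26, Rational(1, 2)))) ≈ -34.099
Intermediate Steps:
Function('C')(Z) = Mul(Pow(2, Rational(1, 2)), Pow(Z, Rational(1, 2))) (Function('C')(Z) = Pow(Mul(2, Z), Rational(1, 2)) = Mul(Pow(2, Rational(1, 2)), Pow(Z, Rational(1, 2))))
Add(Mul(-1, Function('C')(13)), Add(-33, Mul(-4, -1))) = Add(Mul(-1, Mul(Pow(2, Rational(1, 2)), Pow(13, Rational(1, 2)))), Add(-33, Mul(-4, -1))) = Add(Mul(-1, Pow(26, Rational(1, 2))), Add(-33, 4)) = Add(Mul(-1, Pow(26, Rational(1, 2))), -29) = Add(-29, Mul(-1, Pow(26, Rational(1, 2))))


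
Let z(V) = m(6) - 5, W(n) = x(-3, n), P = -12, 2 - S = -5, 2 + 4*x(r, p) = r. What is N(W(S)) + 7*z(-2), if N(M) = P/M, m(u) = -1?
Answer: -162/5 ≈ -32.400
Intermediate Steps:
x(r, p) = -½ + r/4
S = 7 (S = 2 - 1*(-5) = 2 + 5 = 7)
W(n) = -5/4 (W(n) = -½ + (¼)*(-3) = -½ - ¾ = -5/4)
N(M) = -12/M
z(V) = -6 (z(V) = -1 - 5 = -6)
N(W(S)) + 7*z(-2) = -12/(-5/4) + 7*(-6) = -12*(-⅘) - 42 = 48/5 - 42 = -162/5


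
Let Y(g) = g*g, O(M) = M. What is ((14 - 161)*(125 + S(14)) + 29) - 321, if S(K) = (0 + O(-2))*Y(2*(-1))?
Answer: -17491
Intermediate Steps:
Y(g) = g²
S(K) = -8 (S(K) = (0 - 2)*(2*(-1))² = -2*(-2)² = -2*4 = -8)
((14 - 161)*(125 + S(14)) + 29) - 321 = ((14 - 161)*(125 - 8) + 29) - 321 = (-147*117 + 29) - 321 = (-17199 + 29) - 321 = -17170 - 321 = -17491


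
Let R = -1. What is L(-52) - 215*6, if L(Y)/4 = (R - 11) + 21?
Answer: -1254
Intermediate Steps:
L(Y) = 36 (L(Y) = 4*((-1 - 11) + 21) = 4*(-12 + 21) = 4*9 = 36)
L(-52) - 215*6 = 36 - 215*6 = 36 - 5*258 = 36 - 1290 = -1254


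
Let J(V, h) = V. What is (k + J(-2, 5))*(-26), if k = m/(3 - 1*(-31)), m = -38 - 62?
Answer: 2184/17 ≈ 128.47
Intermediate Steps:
m = -100
k = -50/17 (k = -100/(3 - 1*(-31)) = -100/(3 + 31) = -100/34 = -100*1/34 = -50/17 ≈ -2.9412)
(k + J(-2, 5))*(-26) = (-50/17 - 2)*(-26) = -84/17*(-26) = 2184/17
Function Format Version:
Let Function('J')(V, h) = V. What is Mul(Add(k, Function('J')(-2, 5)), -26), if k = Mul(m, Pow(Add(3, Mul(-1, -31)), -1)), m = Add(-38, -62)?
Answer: Rational(2184, 17) ≈ 128.47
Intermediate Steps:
m = -100
k = Rational(-50, 17) (k = Mul(-100, Pow(Add(3, Mul(-1, -31)), -1)) = Mul(-100, Pow(Add(3, 31), -1)) = Mul(-100, Pow(34, -1)) = Mul(-100, Rational(1, 34)) = Rational(-50, 17) ≈ -2.9412)
Mul(Add(k, Function('J')(-2, 5)), -26) = Mul(Add(Rational(-50, 17), -2), -26) = Mul(Rational(-84, 17), -26) = Rational(2184, 17)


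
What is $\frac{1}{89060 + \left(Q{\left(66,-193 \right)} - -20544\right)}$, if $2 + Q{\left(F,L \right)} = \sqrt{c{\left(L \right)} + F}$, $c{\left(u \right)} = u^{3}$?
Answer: $\frac{109602}{12019787395} - \frac{i \sqrt{7188991}}{12019787395} \approx 9.1185 \cdot 10^{-6} - 2.2307 \cdot 10^{-7} i$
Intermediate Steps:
$Q{\left(F,L \right)} = -2 + \sqrt{F + L^{3}}$ ($Q{\left(F,L \right)} = -2 + \sqrt{L^{3} + F} = -2 + \sqrt{F + L^{3}}$)
$\frac{1}{89060 + \left(Q{\left(66,-193 \right)} - -20544\right)} = \frac{1}{89060 - \left(-20542 - \sqrt{66 + \left(-193\right)^{3}}\right)} = \frac{1}{89060 + \left(\left(-2 + \sqrt{66 - 7189057}\right) + 20544\right)} = \frac{1}{89060 + \left(\left(-2 + \sqrt{-7188991}\right) + 20544\right)} = \frac{1}{89060 + \left(\left(-2 + i \sqrt{7188991}\right) + 20544\right)} = \frac{1}{89060 + \left(20542 + i \sqrt{7188991}\right)} = \frac{1}{109602 + i \sqrt{7188991}}$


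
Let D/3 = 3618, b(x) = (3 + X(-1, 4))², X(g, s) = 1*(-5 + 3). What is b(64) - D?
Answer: -10853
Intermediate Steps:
X(g, s) = -2 (X(g, s) = 1*(-2) = -2)
b(x) = 1 (b(x) = (3 - 2)² = 1² = 1)
D = 10854 (D = 3*3618 = 10854)
b(64) - D = 1 - 1*10854 = 1 - 10854 = -10853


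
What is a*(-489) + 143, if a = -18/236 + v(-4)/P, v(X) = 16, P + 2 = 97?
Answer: 1097893/11210 ≈ 97.939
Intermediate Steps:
P = 95 (P = -2 + 97 = 95)
a = 1033/11210 (a = -18/236 + 16/95 = -18*1/236 + 16*(1/95) = -9/118 + 16/95 = 1033/11210 ≈ 0.092150)
a*(-489) + 143 = (1033/11210)*(-489) + 143 = -505137/11210 + 143 = 1097893/11210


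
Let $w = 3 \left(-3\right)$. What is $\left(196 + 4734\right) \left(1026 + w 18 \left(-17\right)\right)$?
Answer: $18635400$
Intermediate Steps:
$w = -9$
$\left(196 + 4734\right) \left(1026 + w 18 \left(-17\right)\right) = \left(196 + 4734\right) \left(1026 + \left(-9\right) 18 \left(-17\right)\right) = 4930 \left(1026 - -2754\right) = 4930 \left(1026 + 2754\right) = 4930 \cdot 3780 = 18635400$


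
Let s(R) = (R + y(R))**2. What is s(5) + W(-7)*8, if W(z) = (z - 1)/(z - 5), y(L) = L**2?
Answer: 2716/3 ≈ 905.33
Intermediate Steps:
W(z) = (-1 + z)/(-5 + z)
s(R) = (R + R**2)**2
s(5) + W(-7)*8 = 5**2*(1 + 5)**2 + ((-1 - 7)/(-5 - 7))*8 = 25*6**2 + (-8/(-12))*8 = 25*36 - 1/12*(-8)*8 = 900 + (2/3)*8 = 900 + 16/3 = 2716/3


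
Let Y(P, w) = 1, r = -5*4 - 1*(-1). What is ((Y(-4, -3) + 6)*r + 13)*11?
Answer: -1320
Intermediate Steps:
r = -19 (r = -20 + 1 = -19)
((Y(-4, -3) + 6)*r + 13)*11 = ((1 + 6)*(-19) + 13)*11 = (7*(-19) + 13)*11 = (-133 + 13)*11 = -120*11 = -1320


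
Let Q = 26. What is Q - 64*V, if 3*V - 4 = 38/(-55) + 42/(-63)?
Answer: -15034/495 ≈ -30.372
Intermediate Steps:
V = 436/495 (V = 4/3 + (38/(-55) + 42/(-63))/3 = 4/3 + (38*(-1/55) + 42*(-1/63))/3 = 4/3 + (-38/55 - ⅔)/3 = 4/3 + (⅓)*(-224/165) = 4/3 - 224/495 = 436/495 ≈ 0.88081)
Q - 64*V = 26 - 64*436/495 = 26 - 27904/495 = -15034/495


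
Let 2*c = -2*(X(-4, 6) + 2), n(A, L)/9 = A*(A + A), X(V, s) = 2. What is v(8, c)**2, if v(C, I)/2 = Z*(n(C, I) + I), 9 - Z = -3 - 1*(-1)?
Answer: 637865536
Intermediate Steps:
Z = 11 (Z = 9 - (-3 - 1*(-1)) = 9 - (-3 + 1) = 9 - 1*(-2) = 9 + 2 = 11)
n(A, L) = 18*A**2 (n(A, L) = 9*(A*(A + A)) = 9*(A*(2*A)) = 9*(2*A**2) = 18*A**2)
c = -4 (c = (-2*(2 + 2))/2 = (-2*4)/2 = (1/2)*(-8) = -4)
v(C, I) = 22*I + 396*C**2 (v(C, I) = 2*(11*(18*C**2 + I)) = 2*(11*(I + 18*C**2)) = 2*(11*I + 198*C**2) = 22*I + 396*C**2)
v(8, c)**2 = (22*(-4) + 396*8**2)**2 = (-88 + 396*64)**2 = (-88 + 25344)**2 = 25256**2 = 637865536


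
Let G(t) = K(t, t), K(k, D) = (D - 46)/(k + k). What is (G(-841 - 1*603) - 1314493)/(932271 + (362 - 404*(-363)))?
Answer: -1898127147/1558487540 ≈ -1.2179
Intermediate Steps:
K(k, D) = (-46 + D)/(2*k) (K(k, D) = (-46 + D)/((2*k)) = (-46 + D)*(1/(2*k)) = (-46 + D)/(2*k))
G(t) = (-46 + t)/(2*t)
(G(-841 - 1*603) - 1314493)/(932271 + (362 - 404*(-363))) = ((-46 + (-841 - 1*603))/(2*(-841 - 1*603)) - 1314493)/(932271 + (362 - 404*(-363))) = ((-46 + (-841 - 603))/(2*(-841 - 603)) - 1314493)/(932271 + (362 + 146652)) = ((½)*(-46 - 1444)/(-1444) - 1314493)/(932271 + 147014) = ((½)*(-1/1444)*(-1490) - 1314493)/1079285 = (745/1444 - 1314493)*(1/1079285) = -1898127147/1444*1/1079285 = -1898127147/1558487540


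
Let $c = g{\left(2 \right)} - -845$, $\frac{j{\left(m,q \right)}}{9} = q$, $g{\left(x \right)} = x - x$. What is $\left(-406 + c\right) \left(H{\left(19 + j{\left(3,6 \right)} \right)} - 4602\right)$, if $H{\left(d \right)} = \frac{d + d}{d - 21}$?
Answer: $- \frac{52495181}{26} \approx -2.019 \cdot 10^{6}$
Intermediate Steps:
$g{\left(x \right)} = 0$
$j{\left(m,q \right)} = 9 q$
$H{\left(d \right)} = \frac{2 d}{-21 + d}$
$c = 845$ ($c = 0 - -845 = 0 + 845 = 845$)
$\left(-406 + c\right) \left(H{\left(19 + j{\left(3,6 \right)} \right)} - 4602\right) = \left(-406 + 845\right) \left(\frac{2 \left(19 + 9 \cdot 6\right)}{-21 + \left(19 + 9 \cdot 6\right)} - 4602\right) = 439 \left(\frac{2 \left(19 + 54\right)}{-21 + \left(19 + 54\right)} - 4602\right) = 439 \left(2 \cdot 73 \frac{1}{-21 + 73} - 4602\right) = 439 \left(2 \cdot 73 \cdot \frac{1}{52} - 4602\right) = 439 \left(\frac{73}{26} - 4602\right) = 439 \left(- \frac{119579}{26}\right) = - \frac{52495181}{26}$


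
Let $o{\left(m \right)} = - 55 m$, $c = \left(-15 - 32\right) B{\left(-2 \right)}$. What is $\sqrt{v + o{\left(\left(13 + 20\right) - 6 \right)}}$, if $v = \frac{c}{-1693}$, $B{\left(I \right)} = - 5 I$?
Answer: $\frac{i \sqrt{4255584055}}{1693} \approx 38.532 i$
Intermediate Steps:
$c = -470$ ($c = \left(-15 - 32\right) \left(\left(-5\right) \left(-2\right)\right) = \left(-47\right) 10 = -470$)
$v = \frac{470}{1693}$ ($v = - \frac{470}{-1693} = \left(-470\right) \left(- \frac{1}{1693}\right) = \frac{470}{1693} \approx 0.27761$)
$\sqrt{v + o{\left(\left(13 + 20\right) - 6 \right)}} = \sqrt{\frac{470}{1693} - 55 \left(\left(13 + 20\right) - 6\right)} = \sqrt{\frac{470}{1693} - 55 \left(33 - 6\right)} = \sqrt{\frac{470}{1693} - 1485} = \sqrt{- \frac{2513635}{1693}} = \frac{i \sqrt{4255584055}}{1693}$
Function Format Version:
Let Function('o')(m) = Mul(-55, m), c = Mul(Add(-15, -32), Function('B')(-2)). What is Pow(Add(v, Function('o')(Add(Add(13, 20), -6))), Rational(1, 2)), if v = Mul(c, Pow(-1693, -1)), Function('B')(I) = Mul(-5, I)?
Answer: Mul(Rational(1, 1693), I, Pow(4255584055, Rational(1, 2))) ≈ Mul(38.532, I)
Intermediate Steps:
c = -470 (c = Mul(Add(-15, -32), Mul(-5, -2)) = Mul(-47, 10) = -470)
v = Rational(470, 1693) (v = Mul(-470, Pow(-1693, -1)) = Mul(-470, Rational(-1, 1693)) = Rational(470, 1693) ≈ 0.27761)
Pow(Add(v, Function('o')(Add(Add(13, 20), -6))), Rational(1, 2)) = Pow(Add(Rational(470, 1693), Mul(-55, Add(Add(13, 20), -6))), Rational(1, 2)) = Pow(Add(Rational(470, 1693), Mul(-55, Add(33, -6))), Rational(1, 2)) = Pow(Add(Rational(470, 1693), Mul(-55, 27)), Rational(1, 2)) = Pow(Add(Rational(470, 1693), -1485), Rational(1, 2)) = Pow(Rational(-2513635, 1693), Rational(1, 2)) = Mul(Rational(1, 1693), I, Pow(4255584055, Rational(1, 2)))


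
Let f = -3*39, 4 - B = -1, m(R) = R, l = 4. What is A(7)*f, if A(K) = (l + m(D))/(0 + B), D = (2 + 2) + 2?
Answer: -234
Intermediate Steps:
D = 6 (D = 4 + 2 = 6)
B = 5 (B = 4 - 1*(-1) = 4 + 1 = 5)
A(K) = 2 (A(K) = (4 + 6)/(0 + 5) = 10/5 = 10*(⅕) = 2)
f = -117
A(7)*f = 2*(-117) = -234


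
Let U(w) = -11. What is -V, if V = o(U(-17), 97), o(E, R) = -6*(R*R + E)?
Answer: 56388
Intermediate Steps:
o(E, R) = -6*E - 6*R**2 (o(E, R) = -6*(R**2 + E) = -6*(E + R**2) = -6*E - 6*R**2)
V = -56388 (V = -6*(-11) - 6*97**2 = 66 - 6*9409 = 66 - 56454 = -56388)
-V = -1*(-56388) = 56388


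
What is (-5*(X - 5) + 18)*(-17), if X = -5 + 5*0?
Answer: -1156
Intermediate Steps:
X = -5 (X = -5 + 0 = -5)
(-5*(X - 5) + 18)*(-17) = (-5*(-5 - 5) + 18)*(-17) = (-5*(-10) + 18)*(-17) = (50 + 18)*(-17) = 68*(-17) = -1156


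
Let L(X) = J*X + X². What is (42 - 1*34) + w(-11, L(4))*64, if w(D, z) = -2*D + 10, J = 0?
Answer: 2056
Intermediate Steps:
L(X) = X² (L(X) = 0*X + X² = 0 + X² = X²)
w(D, z) = 10 - 2*D
(42 - 1*34) + w(-11, L(4))*64 = (42 - 1*34) + (10 - 2*(-11))*64 = (42 - 34) + (10 + 22)*64 = 8 + 32*64 = 8 + 2048 = 2056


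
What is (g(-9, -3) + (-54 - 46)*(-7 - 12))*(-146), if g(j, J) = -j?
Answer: -278714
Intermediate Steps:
(g(-9, -3) + (-54 - 46)*(-7 - 12))*(-146) = (-1*(-9) + (-54 - 46)*(-7 - 12))*(-146) = (9 - 100*(-19))*(-146) = (9 + 1900)*(-146) = 1909*(-146) = -278714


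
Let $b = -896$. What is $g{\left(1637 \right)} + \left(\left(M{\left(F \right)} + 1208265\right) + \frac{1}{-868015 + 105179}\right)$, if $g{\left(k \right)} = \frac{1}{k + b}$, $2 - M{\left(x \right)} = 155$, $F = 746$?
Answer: $\frac{682899173055407}{565261476} \approx 1.2081 \cdot 10^{6}$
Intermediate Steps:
$M{\left(x \right)} = -153$ ($M{\left(x \right)} = 2 - 155 = -153$)
$g{\left(k \right)} = \frac{1}{-896 + k}$ ($g{\left(k \right)} = \frac{1}{k - 896} = \frac{1}{-896 + k}$)
$g{\left(1637 \right)} + \left(\left(M{\left(F \right)} + 1208265\right) + \frac{1}{-868015 + 105179}\right) = \frac{1}{-896 + 1637} + \left(\left(-153 + 1208265\right) + \frac{1}{-868015 + 105179}\right) = \frac{1}{741} + \left(1208112 + \frac{1}{-762836}\right) = \frac{1}{741} + \left(1208112 - \frac{1}{762836}\right) = \frac{1}{741} + \frac{921591325631}{762836} = \frac{682899173055407}{565261476}$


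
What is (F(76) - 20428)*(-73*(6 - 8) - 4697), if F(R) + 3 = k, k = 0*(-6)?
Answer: 92981481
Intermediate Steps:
k = 0
F(R) = -3 (F(R) = -3 + 0 = -3)
(F(76) - 20428)*(-73*(6 - 8) - 4697) = (-3 - 20428)*(-73*(6 - 8) - 4697) = -20431*(-73*(-2) - 4697) = -20431*(146 - 4697) = -20431*(-4551) = 92981481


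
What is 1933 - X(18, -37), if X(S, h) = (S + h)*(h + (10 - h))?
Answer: 2123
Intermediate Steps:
X(S, h) = 10*S + 10*h (X(S, h) = (S + h)*10 = 10*S + 10*h)
1933 - X(18, -37) = 1933 - (10*18 + 10*(-37)) = 1933 - (180 - 370) = 1933 - 1*(-190) = 1933 + 190 = 2123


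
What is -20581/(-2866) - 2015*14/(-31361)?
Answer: 726290601/89880626 ≈ 8.0806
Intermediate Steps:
-20581/(-2866) - 2015*14/(-31361) = -20581*(-1/2866) - 28210*(-1/31361) = 20581/2866 + 28210/31361 = 726290601/89880626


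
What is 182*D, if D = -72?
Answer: -13104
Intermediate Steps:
182*D = 182*(-72) = -13104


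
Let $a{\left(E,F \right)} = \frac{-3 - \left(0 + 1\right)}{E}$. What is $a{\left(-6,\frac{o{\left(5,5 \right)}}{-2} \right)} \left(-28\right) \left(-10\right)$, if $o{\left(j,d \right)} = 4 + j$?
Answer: $\frac{560}{3} \approx 186.67$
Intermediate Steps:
$a{\left(E,F \right)} = - \frac{4}{E}$ ($a{\left(E,F \right)} = \frac{-3 - 1}{E} = - \frac{4}{E}$)
$a{\left(-6,\frac{o{\left(5,5 \right)}}{-2} \right)} \left(-28\right) \left(-10\right) = - \frac{4}{-6} \left(-28\right) \left(-10\right) = \left(-4\right) \left(- \frac{1}{6}\right) \left(-28\right) \left(-10\right) = \frac{2}{3} \left(-28\right) \left(-10\right) = \left(- \frac{56}{3}\right) \left(-10\right) = \frac{560}{3}$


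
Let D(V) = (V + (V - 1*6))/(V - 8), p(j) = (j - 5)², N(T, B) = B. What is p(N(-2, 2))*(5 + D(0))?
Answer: 207/4 ≈ 51.750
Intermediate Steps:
p(j) = (-5 + j)²
D(V) = (-6 + 2*V)/(-8 + V) (D(V) = (V + (V - 6))/(-8 + V) = (V + (-6 + V))/(-8 + V) = (-6 + 2*V)/(-8 + V))
p(N(-2, 2))*(5 + D(0)) = (-5 + 2)²*(5 + 2*(-3 + 0)/(-8 + 0)) = (-3)²*(5 + 2*(-3)/(-8)) = 9*(5 + 2*(-⅛)*(-3)) = 9*(5 + ¾) = 9*(23/4) = 207/4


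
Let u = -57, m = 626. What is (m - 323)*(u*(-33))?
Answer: 569943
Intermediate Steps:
(m - 323)*(u*(-33)) = (626 - 323)*(-57*(-33)) = 303*1881 = 569943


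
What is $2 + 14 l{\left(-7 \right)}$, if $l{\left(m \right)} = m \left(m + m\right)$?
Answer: $1374$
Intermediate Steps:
$l{\left(m \right)} = 2 m^{2}$ ($l{\left(m \right)} = m 2 m = 2 m^{2}$)
$2 + 14 l{\left(-7 \right)} = 2 + 14 \cdot 2 \left(-7\right)^{2} = 2 + 14 \cdot 2 \cdot 49 = 2 + 14 \cdot 98 = 2 + 1372 = 1374$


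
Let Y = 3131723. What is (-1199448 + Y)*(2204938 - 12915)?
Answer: 4235591242325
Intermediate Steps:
(-1199448 + Y)*(2204938 - 12915) = (-1199448 + 3131723)*(2204938 - 12915) = 1932275*2192023 = 4235591242325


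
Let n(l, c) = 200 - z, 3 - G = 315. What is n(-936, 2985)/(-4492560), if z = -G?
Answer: 7/280785 ≈ 2.4930e-5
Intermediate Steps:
G = -312 (G = 3 - 1*315 = 3 - 315 = -312)
z = 312 (z = -1*(-312) = 312)
n(l, c) = -112 (n(l, c) = 200 - 1*312 = 200 - 312 = -112)
n(-936, 2985)/(-4492560) = -112/(-4492560) = -112*(-1/4492560) = 7/280785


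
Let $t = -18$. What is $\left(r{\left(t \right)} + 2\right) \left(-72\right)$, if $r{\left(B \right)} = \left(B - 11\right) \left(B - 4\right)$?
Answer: $-46080$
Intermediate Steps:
$r{\left(B \right)} = \left(-11 + B\right) \left(-4 + B\right)$
$\left(r{\left(t \right)} + 2\right) \left(-72\right) = \left(\left(44 + \left(-18\right)^{2} - -270\right) + 2\right) \left(-72\right) = \left(\left(44 + 324 + 270\right) + 2\right) \left(-72\right) = \left(638 + 2\right) \left(-72\right) = 640 \left(-72\right) = -46080$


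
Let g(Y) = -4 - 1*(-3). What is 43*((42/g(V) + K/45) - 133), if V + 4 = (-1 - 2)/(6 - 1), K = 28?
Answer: -337421/45 ≈ -7498.2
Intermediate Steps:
V = -23/5 (V = -4 + (-1 - 2)/(6 - 1) = -4 - 3/5 = -4 - 3*⅕ = -4 - ⅗ = -23/5 ≈ -4.6000)
g(Y) = -1 (g(Y) = -4 + 3 = -1)
43*((42/g(V) + K/45) - 133) = 43*((42/(-1) + 28/45) - 133) = 43*((42*(-1) + 28*(1/45)) - 133) = 43*((-42 + 28/45) - 133) = 43*(-1862/45 - 133) = 43*(-7847/45) = -337421/45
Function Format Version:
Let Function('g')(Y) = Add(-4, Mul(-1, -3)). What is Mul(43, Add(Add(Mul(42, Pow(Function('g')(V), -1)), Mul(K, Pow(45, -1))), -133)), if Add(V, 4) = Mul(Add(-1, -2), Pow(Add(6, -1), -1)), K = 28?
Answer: Rational(-337421, 45) ≈ -7498.2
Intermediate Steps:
V = Rational(-23, 5) (V = Add(-4, Mul(Add(-1, -2), Pow(Add(6, -1), -1))) = Add(-4, Mul(-3, Pow(5, -1))) = Add(-4, Mul(-3, Rational(1, 5))) = Add(-4, Rational(-3, 5)) = Rational(-23, 5) ≈ -4.6000)
Function('g')(Y) = -1 (Function('g')(Y) = Add(-4, 3) = -1)
Mul(43, Add(Add(Mul(42, Pow(Function('g')(V), -1)), Mul(K, Pow(45, -1))), -133)) = Mul(43, Add(Add(Mul(42, Pow(-1, -1)), Mul(28, Pow(45, -1))), -133)) = Mul(43, Add(Add(Mul(42, -1), Mul(28, Rational(1, 45))), -133)) = Mul(43, Add(Add(-42, Rational(28, 45)), -133)) = Mul(43, Add(Rational(-1862, 45), -133)) = Mul(43, Rational(-7847, 45)) = Rational(-337421, 45)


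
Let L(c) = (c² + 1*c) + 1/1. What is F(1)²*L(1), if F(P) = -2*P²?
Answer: 12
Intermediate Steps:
L(c) = 1 + c + c² (L(c) = (c² + c) + 1 = (c + c²) + 1 = 1 + c + c²)
F(1)²*L(1) = (-2*1²)²*(1 + 1 + 1²) = (-2*1)²*(1 + 1 + 1) = (-2)²*3 = 4*3 = 12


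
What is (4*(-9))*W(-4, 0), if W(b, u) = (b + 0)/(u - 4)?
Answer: -36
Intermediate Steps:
W(b, u) = b/(-4 + u)
(4*(-9))*W(-4, 0) = (4*(-9))*(-4/(-4 + 0)) = -(-144)/(-4) = -(-144)*(-1)/4 = -36*1 = -36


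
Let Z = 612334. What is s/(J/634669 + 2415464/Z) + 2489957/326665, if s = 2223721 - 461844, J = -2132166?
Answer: 111836857573749104754817/37145466856771690 ≈ 3.0108e+6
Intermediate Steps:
s = 1761877
s/(J/634669 + 2415464/Z) + 2489957/326665 = 1761877/(-2132166/634669 + 2415464/612334) + 2489957/326665 = 1761877/(-2132166*1/634669 + 2415464*(1/612334)) + 2489957*(1/326665) = 1761877/(-2132166/634669 + 1207732/306167) + 2489957/326665 = 1761877/(113711192986/194314703723) + 2489957/326665 = 1761877*(194314703723/113711192986) + 2489957/326665 = 342358607251368071/113711192986 + 2489957/326665 = 111836857573749104754817/37145466856771690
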